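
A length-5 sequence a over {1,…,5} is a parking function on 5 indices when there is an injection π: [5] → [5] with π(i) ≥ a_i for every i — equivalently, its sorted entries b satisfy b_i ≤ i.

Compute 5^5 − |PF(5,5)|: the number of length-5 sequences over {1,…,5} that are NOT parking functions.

Count = (5+1−5)·(5+1)^{5−1} = 1×1296 = 1296 (Konheim–Weiss)
Example (4,5,5,4,3) → sorted (3,4,4,5,5): b_1=3>1, not a PF.
Total 3125; non-PF = 3125−1296 = 1829

1829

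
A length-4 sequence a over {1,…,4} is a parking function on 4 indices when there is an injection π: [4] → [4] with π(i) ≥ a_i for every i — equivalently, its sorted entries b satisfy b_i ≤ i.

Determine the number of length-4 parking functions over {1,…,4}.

125

#PF = 1·5^3 = 1·125 = 125 [KW]
E.g. (1,2,4,2) → sorted (1,2,2,4): b_i ≤ i ∀i, a PF.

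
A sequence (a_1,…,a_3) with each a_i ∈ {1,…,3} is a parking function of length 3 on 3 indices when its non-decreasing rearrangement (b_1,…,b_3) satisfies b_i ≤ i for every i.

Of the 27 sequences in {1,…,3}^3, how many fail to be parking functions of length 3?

11

Count = (3−3+1)·(3+1)^(3−1) = 1·16 = 16
One tuple (3,3,2) → sorted (2,3,3): b_1=2>1, not a PF.
3^3 − 16 = 27 − 16 = 11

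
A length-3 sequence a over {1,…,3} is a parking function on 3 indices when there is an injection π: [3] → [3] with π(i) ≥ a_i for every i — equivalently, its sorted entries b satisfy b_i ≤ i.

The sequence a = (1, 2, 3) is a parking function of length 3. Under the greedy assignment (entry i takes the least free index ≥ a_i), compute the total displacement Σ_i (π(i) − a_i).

Σπ = 3·4/2 = 6 (π permutes [3]); Σa = 1+2+3 = 6; disp = 6−6 = 0.

0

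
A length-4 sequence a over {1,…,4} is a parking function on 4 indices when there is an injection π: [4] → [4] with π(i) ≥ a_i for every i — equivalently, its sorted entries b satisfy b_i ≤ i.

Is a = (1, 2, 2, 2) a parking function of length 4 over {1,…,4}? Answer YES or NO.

YES

Rearranged: b = (1, 2, 2, 2).
  b_1=1 ≤ 1
  b_2=2 ≤ 2
  b_3=2 ≤ 3
  b_4=2 ≤ 4
All bounds hold ⇒ YES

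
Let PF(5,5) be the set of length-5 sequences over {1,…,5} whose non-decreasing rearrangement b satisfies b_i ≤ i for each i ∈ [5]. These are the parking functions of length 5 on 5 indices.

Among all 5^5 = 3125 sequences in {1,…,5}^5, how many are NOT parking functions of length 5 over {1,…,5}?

1829

|PF| = (6−5)·6^(5−1) = 1·1296 = 1296 (Pollak)
E.g. (3,1,5,5,5) → sorted (1,3,5,5,5): b_2=3>2, not a PF.
Total 3125; non-PF = 3125−1296 = 1829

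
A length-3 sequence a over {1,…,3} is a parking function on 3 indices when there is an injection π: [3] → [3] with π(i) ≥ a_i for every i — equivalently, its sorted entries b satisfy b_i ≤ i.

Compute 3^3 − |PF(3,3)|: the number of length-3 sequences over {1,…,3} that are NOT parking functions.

11

Count = (4−3)·4^(3−1) = 1 · 16 = 16 (Pollak)
E.g. (1,3,3) → sorted (1,3,3): b_2=3>2, not a PF.
Total 27; non-PF = 27−16 = 11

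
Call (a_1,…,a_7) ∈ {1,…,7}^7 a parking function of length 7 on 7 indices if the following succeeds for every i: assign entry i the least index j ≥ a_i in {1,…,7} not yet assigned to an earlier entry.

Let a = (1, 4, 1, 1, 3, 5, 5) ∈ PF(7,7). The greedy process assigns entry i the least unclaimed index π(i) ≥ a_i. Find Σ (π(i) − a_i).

Σπ = 7·8/2 = 28 (π permutes [7]); Σa = 1+4+1+1+3+5+5 = 20; disp = 28−20 = 8.

8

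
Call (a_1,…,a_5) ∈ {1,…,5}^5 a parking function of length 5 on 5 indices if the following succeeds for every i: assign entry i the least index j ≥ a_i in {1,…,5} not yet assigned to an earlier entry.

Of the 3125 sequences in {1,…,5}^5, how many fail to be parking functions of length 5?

1829

Count = (6−5)·6^(5−1) = 1 · 1296 = 1296 [KW]
E.g. (3,2,2,4,4) → sorted (2,2,3,4,4): b_1=2>1, not a PF.
5^5 − 1296 = 3125 − 1296 = 1829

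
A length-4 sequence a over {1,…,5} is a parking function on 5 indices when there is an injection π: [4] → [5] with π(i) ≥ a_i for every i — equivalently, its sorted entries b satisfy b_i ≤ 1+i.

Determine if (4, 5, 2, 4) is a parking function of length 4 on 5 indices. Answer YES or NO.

NO

Sorted: b = (2, 4, 4, 5).
  b_1=2 ≤ 2
  b_2=4 > 3
  fails at i=2 ⇒ NO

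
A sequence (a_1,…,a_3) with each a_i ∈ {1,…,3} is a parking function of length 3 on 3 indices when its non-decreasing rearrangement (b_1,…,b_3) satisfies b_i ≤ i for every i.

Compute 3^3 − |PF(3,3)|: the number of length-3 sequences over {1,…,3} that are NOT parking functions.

|PF| = 1·4^2 = 1·16 = 16
E.g. (3,3,3) → sorted (3,3,3): b_1=3>1, not a PF.
So 27 − 16 = 11 fail.

11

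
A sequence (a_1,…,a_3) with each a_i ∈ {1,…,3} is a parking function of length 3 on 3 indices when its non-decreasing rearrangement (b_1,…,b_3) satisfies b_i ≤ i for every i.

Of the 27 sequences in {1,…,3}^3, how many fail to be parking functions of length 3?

|PF(3,3)| = (3−3+1)·(3+1)^(3−1) = 1·16 = 16
Check (2,3,3) → sorted (2,3,3): b_1=2>1, not a PF.
3^3 − 16 = 27 − 16 = 11

11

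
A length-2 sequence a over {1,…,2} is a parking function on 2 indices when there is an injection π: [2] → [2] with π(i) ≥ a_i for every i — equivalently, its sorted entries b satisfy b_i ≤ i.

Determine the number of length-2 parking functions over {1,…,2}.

3

#PF = (2+1−2)·(2+1)^{2−1} = 1 · 3 = 3
One tuple (2,1) → sorted (1,2): b_i ≤ i ∀i, a PF.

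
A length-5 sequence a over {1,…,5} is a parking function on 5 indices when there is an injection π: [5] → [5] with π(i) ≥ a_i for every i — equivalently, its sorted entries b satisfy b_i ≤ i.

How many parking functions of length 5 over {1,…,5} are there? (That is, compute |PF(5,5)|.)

|PF| = (6−5)·6^(5−1) = 1 · 1296 = 1296 (Pollak)
One tuple (1,2,3,1,2) → sorted (1,1,2,2,3): b_i ≤ i ∀i, a PF.

1296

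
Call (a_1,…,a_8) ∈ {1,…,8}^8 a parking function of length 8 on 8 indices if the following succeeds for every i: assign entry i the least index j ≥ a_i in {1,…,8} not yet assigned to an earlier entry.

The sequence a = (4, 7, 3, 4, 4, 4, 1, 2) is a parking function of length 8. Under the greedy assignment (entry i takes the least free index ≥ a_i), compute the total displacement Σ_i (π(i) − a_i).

7

Σπ = 8·9/2 = 36 (π permutes [8]); Σa = 4+7+3+4+4+4+1+2 = 29; disp = 36−29 = 7.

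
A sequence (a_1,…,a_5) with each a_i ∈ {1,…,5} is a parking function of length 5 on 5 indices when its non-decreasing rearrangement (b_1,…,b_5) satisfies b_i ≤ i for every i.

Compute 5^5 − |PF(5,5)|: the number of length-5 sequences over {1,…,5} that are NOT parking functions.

1829

|PF(5,5)| = (5−5+1)·(5+1)^(5−1) = 1×1296 = 1296 [KW]
One tuple (3,5,4,2,5) → sorted (2,3,4,5,5): b_1=2>1, not a PF.
So 3125 − 1296 = 1829 fail.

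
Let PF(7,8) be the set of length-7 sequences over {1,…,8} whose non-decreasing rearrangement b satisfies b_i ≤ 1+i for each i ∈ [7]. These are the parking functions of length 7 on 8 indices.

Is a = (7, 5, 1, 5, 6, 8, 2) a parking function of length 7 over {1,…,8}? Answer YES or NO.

NO

Sorted: b = (1, 2, 5, 5, 6, 7, 8).
  b_1=1 ≤ 2
  b_2=2 ≤ 3
  b_3=5 > 4
  fails at i=3 ⇒ NO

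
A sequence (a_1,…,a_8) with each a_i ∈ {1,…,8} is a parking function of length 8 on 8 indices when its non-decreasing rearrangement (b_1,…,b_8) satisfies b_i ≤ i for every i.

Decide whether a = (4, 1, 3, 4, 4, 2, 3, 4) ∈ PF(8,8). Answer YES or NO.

YES

Order a: b = (1, 2, 3, 3, 4, 4, 4, 4).
  b_1=1 ≤ 1
  b_2=2 ≤ 2
  b_3=3 ≤ 3
  b_4=3 ≤ 4
  b_5=4 ≤ 5
  b_6=4 ≤ 6
  b_7=4 ≤ 7
  b_8=4 ≤ 8
All bounds hold ⇒ YES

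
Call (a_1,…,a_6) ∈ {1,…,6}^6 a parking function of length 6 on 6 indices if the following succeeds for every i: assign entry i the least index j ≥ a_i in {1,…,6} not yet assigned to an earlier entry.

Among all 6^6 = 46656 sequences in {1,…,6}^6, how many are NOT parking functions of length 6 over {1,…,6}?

#PF = (6−6+1)·(6+1)^(6−1) = 1 · 16807 = 16807 (Konheim–Weiss)
One tuple (6,4,6,4,5,1) → sorted (1,4,4,5,6,6): b_2=4>2, not a PF.
Total 46656; non-PF = 46656−16807 = 29849

29849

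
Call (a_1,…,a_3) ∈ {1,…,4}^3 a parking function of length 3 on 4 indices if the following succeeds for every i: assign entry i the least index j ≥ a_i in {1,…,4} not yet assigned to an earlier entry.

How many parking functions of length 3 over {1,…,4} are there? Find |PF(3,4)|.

50

Count = (4+1−3)·(4+1)^{3−1} = 2·25 = 50 (Pollak)
Example (3,4,1) → sorted (1,3,4): b_i ≤ 1+i ∀i, a PF.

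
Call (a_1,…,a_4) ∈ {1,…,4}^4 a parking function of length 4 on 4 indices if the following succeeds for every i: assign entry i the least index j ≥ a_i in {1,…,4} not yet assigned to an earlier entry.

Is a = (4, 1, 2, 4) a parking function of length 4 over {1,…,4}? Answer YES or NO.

Rearranged: b = (1, 2, 4, 4).
  b_1=1 ≤ 1
  b_2=2 ≤ 2
  b_3=4 > 3
  fails at i=3 ⇒ NO

NO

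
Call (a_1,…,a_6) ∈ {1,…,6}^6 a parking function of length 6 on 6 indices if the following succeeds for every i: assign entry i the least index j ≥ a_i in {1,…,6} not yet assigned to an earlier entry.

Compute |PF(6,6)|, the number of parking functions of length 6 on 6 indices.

16807

Count = (6−6+1)·(6+1)^(6−1) = 1×16807 = 16807 (Konheim–Weiss)
One tuple (5,1,1,3,2,6) → sorted (1,1,2,3,5,6): b_i ≤ i ∀i, a PF.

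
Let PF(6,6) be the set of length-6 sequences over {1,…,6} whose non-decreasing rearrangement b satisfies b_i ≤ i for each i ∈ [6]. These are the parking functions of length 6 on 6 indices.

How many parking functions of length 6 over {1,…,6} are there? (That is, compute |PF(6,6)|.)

|PF| = (7−6)·7^(6−1) = 1·16807 = 16807
Check (5,2,3,3,1,1) → sorted (1,1,2,3,3,5): b_i ≤ i ∀i, a PF.

16807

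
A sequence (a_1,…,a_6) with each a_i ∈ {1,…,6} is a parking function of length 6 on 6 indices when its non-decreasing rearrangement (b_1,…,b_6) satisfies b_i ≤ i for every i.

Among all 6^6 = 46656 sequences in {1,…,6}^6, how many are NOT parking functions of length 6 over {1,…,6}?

29849

Count = (6−6+1)·(6+1)^(6−1) = 1×16807 = 16807
One tuple (5,6,5,3,6,1) → sorted (1,3,5,5,6,6): b_2=3>2, not a PF.
6^6 − 16807 = 46656 − 16807 = 29849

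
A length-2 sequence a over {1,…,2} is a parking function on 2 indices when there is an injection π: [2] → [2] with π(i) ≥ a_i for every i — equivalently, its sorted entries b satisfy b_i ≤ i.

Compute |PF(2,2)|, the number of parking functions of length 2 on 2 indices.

3

Count = 1·3^1 = 1×3 = 3
One tuple (1,2) → sorted (1,2): b_i ≤ i ∀i, a PF.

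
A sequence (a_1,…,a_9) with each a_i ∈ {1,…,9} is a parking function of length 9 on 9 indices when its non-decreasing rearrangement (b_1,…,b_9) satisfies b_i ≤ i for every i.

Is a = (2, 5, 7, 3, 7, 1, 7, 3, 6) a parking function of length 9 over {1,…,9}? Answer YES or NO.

Sorted: b = (1, 2, 3, 3, 5, 6, 7, 7, 7).
  b_1=1 ≤ 1
  b_2=2 ≤ 2
  b_3=3 ≤ 3
  b_4=3 ≤ 4
  b_5=5 ≤ 5
  b_6=6 ≤ 6
  b_7=7 ≤ 7
  b_8=7 ≤ 8
  b_9=7 ≤ 9
All bounds hold ⇒ YES

YES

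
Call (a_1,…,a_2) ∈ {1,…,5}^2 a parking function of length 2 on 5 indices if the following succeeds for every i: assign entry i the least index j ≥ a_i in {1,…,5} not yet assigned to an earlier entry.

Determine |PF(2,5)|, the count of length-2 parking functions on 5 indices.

Count = 4·6^1 = 4·6 = 24 (Konheim–Weiss)
E.g. (1,4) → sorted (1,4): b_i ≤ 3+i ∀i, a PF.

24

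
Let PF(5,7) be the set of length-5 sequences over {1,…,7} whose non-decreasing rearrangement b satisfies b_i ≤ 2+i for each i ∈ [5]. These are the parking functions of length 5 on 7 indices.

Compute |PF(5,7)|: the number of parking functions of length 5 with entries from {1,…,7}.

12288

Count = 3·8^4 = 3 · 4096 = 12288
Check (3,3,6,1,1) → sorted (1,1,3,3,6): b_i ≤ 2+i ∀i, a PF.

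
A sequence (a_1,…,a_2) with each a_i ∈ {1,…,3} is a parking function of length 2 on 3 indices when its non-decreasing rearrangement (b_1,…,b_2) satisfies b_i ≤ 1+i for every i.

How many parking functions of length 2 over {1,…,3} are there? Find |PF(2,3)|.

#PF = (4−2)·4^(2−1) = 2 · 4 = 8 [KW]
Check (1,2) → sorted (1,2): b_i ≤ 1+i ∀i, a PF.

8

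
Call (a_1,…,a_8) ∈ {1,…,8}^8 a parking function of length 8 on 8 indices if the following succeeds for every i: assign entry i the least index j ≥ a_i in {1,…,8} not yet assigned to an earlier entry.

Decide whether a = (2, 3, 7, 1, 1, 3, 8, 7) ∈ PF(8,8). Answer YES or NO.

NO

Rearranged: b = (1, 1, 2, 3, 3, 7, 7, 8).
  b_1=1 ≤ 1
  b_2=1 ≤ 2
  b_3=2 ≤ 3
  b_4=3 ≤ 4
  b_5=3 ≤ 5
  b_6=7 > 6
  fails at i=6 ⇒ NO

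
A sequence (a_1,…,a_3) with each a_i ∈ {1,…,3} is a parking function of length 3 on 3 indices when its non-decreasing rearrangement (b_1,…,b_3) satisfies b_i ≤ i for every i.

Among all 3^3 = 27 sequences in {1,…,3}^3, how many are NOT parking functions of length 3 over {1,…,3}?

11

|PF(3,3)| = 1·4^2 = 1·16 = 16
Check (3,3,3) → sorted (3,3,3): b_1=3>1, not a PF.
So 27 − 16 = 11 fail.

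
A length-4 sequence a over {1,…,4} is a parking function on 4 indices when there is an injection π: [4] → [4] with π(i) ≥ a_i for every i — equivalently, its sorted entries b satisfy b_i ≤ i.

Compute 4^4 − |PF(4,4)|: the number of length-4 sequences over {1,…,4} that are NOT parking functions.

131

|PF(4,4)| = 1·5^3 = 1 · 125 = 125 (Pollak)
Example (4,4,4,1) → sorted (1,4,4,4): b_2=4>2, not a PF.
So 256 − 125 = 131 fail.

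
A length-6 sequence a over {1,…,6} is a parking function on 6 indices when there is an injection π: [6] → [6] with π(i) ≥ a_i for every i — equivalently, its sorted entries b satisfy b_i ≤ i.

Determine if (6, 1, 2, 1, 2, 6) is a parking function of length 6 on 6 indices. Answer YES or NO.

Order a: b = (1, 1, 2, 2, 6, 6).
  b_1=1 ≤ 1
  b_2=1 ≤ 2
  b_3=2 ≤ 3
  b_4=2 ≤ 4
  b_5=6 > 5
  fails at i=5 ⇒ NO

NO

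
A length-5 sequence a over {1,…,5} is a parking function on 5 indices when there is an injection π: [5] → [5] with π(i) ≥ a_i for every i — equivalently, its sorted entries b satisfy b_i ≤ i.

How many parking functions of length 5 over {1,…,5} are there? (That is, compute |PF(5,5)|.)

|PF(5,5)| = (5−5+1)·(5+1)^(5−1) = 1·1296 = 1296 (Pollak)
Example (4,1,1,1,4) → sorted (1,1,1,4,4): b_i ≤ i ∀i, a PF.

1296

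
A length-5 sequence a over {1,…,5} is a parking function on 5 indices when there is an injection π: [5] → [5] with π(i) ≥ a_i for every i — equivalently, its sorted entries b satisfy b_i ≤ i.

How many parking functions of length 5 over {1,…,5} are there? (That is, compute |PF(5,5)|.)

Count = (6−5)·6^(5−1) = 1 · 1296 = 1296 (Konheim–Weiss)
One tuple (3,3,1,5,1) → sorted (1,1,3,3,5): b_i ≤ i ∀i, a PF.

1296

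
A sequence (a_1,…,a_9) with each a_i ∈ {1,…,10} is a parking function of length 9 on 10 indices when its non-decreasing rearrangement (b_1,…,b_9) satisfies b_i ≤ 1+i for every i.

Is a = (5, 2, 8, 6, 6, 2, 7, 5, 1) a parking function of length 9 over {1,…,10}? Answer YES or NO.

YES

Rearranged: b = (1, 2, 2, 5, 5, 6, 6, 7, 8).
  b_1=1 ≤ 2
  b_2=2 ≤ 3
  b_3=2 ≤ 4
  b_4=5 ≤ 5
  b_5=5 ≤ 6
  b_6=6 ≤ 7
  b_7=6 ≤ 8
  b_8=7 ≤ 9
  b_9=8 ≤ 10
All bounds hold ⇒ YES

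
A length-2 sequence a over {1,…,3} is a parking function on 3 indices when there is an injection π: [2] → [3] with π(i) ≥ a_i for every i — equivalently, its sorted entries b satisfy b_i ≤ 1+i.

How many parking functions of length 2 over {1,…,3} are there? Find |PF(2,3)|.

8

|PF(2,3)| = (3+1−2)·(3+1)^{2−1} = 2 · 4 = 8
E.g. (2,3) → sorted (2,3): b_i ≤ 1+i ∀i, a PF.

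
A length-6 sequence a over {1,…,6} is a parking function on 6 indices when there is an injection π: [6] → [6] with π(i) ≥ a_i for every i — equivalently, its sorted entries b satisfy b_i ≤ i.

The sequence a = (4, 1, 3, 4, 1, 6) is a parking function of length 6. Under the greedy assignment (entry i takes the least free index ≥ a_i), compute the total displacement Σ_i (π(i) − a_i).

2

Σπ = 21 ({1..6} each once); Σa = 4+1+3+4+1+6 = 19; disp = 21−19 = 2.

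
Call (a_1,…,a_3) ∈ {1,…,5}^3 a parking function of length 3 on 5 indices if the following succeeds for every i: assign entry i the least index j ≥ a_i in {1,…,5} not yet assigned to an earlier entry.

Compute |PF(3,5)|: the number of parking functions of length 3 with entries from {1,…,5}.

108

|PF| = (5−3+1)·(5+1)^(3−1) = 3·36 = 108
Check (4,2,2) → sorted (2,2,4): b_i ≤ 2+i ∀i, a PF.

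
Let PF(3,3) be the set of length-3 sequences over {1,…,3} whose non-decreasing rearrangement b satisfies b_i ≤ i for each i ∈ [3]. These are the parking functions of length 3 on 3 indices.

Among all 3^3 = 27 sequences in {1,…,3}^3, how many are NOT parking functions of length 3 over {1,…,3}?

11

|PF| = (4−3)·4^(3−1) = 1×16 = 16 (Pollak)
Example (3,1,3) → sorted (1,3,3): b_2=3>2, not a PF.
So 27 − 16 = 11 fail.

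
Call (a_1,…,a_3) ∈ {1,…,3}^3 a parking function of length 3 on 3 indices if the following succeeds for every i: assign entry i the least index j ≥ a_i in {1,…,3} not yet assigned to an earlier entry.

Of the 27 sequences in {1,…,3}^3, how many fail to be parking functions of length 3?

11

Count = 1·4^2 = 1·16 = 16 (Pollak)
E.g. (3,3,3) → sorted (3,3,3): b_1=3>1, not a PF.
So 27 − 16 = 11 fail.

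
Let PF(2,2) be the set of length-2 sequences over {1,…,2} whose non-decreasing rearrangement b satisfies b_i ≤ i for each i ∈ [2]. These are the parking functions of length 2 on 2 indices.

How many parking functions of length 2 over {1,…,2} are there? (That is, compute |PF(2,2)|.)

3

|PF(2,2)| = (2+1−2)·(2+1)^{2−1} = 1×3 = 3 [KW]
One tuple (1,2) → sorted (1,2): b_i ≤ i ∀i, a PF.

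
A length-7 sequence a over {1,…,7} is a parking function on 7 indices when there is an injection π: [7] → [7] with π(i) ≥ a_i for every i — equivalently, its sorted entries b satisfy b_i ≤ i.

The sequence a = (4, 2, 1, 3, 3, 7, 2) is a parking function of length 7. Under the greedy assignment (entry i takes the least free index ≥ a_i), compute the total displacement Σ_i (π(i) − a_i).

6

Σπ = 28 ({1..7} each once); Σa = 4+2+1+3+3+7+2 = 22; disp = 28−22 = 6.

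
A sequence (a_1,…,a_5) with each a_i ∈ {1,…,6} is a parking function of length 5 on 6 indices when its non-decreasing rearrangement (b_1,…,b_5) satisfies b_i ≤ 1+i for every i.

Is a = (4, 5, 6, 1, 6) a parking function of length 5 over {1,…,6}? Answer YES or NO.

Rearranged: b = (1, 4, 5, 6, 6).
  b_1=1 ≤ 2
  b_2=4 > 3
  fails at i=2 ⇒ NO

NO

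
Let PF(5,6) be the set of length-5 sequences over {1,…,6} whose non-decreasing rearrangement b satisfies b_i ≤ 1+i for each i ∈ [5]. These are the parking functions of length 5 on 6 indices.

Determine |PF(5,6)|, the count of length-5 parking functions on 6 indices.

#PF = (6−5+1)·(6+1)^(5−1) = 2·2401 = 4802 (Pollak)
E.g. (2,3,2,1,1) → sorted (1,1,2,2,3): b_i ≤ 1+i ∀i, a PF.

4802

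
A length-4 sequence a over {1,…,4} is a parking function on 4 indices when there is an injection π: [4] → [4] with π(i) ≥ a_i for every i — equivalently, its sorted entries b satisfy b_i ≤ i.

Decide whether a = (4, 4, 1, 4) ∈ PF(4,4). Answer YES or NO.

NO

Rearranged: b = (1, 4, 4, 4).
  b_1=1 ≤ 1
  b_2=4 > 2
  fails at i=2 ⇒ NO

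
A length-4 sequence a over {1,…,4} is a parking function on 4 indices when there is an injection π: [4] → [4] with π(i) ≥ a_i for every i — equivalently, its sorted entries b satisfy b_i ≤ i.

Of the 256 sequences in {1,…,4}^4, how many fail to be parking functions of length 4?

131

|PF| = (5−4)·5^(4−1) = 1 · 125 = 125 (Pollak)
Check (3,4,3,2) → sorted (2,3,3,4): b_1=2>1, not a PF.
4^4 − 125 = 256 − 125 = 131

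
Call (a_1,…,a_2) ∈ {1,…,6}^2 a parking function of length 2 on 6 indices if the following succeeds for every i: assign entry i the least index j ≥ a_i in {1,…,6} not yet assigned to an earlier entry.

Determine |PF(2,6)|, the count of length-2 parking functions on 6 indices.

|PF| = (6−2+1)·(6+1)^(2−1) = 5·7 = 35 [KW]
E.g. (1,1) → sorted (1,1): b_i ≤ 4+i ∀i, a PF.

35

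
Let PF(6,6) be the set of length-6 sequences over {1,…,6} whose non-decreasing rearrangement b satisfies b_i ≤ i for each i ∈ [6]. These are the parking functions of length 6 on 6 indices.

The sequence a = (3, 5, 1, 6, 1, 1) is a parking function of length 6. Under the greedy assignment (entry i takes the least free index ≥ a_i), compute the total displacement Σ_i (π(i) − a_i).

Σπ = 6·7/2 = 21 (π permutes [6]); Σa = 3+5+1+6+1+1 = 17; disp = 21−17 = 4.

4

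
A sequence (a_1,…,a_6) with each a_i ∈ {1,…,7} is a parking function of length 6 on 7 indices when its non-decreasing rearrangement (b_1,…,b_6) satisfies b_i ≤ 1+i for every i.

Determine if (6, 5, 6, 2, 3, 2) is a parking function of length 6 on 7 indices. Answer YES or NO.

YES

Rearranged: b = (2, 2, 3, 5, 6, 6).
  b_1=2 ≤ 2
  b_2=2 ≤ 3
  b_3=3 ≤ 4
  b_4=5 ≤ 5
  b_5=6 ≤ 6
  b_6=6 ≤ 7
All bounds hold ⇒ YES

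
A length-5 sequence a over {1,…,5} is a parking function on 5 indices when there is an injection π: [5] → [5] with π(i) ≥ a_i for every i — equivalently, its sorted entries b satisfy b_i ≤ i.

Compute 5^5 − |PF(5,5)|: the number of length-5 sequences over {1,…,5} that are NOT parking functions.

1829

|PF| = (5+1−5)·(5+1)^{5−1} = 1 · 1296 = 1296 [KW]
Check (5,5,1,1,2) → sorted (1,1,2,5,5): b_4=5>4, not a PF.
So 3125 − 1296 = 1829 fail.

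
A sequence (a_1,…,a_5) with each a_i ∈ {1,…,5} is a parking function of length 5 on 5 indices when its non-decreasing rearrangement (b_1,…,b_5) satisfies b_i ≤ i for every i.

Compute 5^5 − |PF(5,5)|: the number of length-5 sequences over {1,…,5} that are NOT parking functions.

|PF(5,5)| = (5−5+1)·(5+1)^(5−1) = 1·1296 = 1296 (Pollak)
Example (3,5,3,3,4) → sorted (3,3,3,4,5): b_1=3>1, not a PF.
5^5 − 1296 = 3125 − 1296 = 1829

1829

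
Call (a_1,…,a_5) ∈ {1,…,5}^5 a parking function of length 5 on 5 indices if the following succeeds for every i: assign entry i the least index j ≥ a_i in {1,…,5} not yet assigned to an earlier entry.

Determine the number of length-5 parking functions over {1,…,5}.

#PF = (5+1−5)·(5+1)^{5−1} = 1 · 1296 = 1296 [KW]
E.g. (3,2,4,1,5) → sorted (1,2,3,4,5): b_i ≤ i ∀i, a PF.

1296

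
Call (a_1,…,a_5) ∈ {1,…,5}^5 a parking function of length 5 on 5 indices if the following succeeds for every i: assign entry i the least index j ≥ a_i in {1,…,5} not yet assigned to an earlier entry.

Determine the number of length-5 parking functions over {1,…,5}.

1296

Count = (6−5)·6^(5−1) = 1×1296 = 1296 (Pollak)
Check (2,2,1,5,4) → sorted (1,2,2,4,5): b_i ≤ i ∀i, a PF.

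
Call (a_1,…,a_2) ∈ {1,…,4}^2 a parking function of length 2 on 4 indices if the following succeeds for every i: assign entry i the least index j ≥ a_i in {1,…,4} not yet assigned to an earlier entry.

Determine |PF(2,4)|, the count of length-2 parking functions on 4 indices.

15

|PF(2,4)| = (5−2)·5^(2−1) = 3×5 = 15 [KW]
One tuple (3,4) → sorted (3,4): b_i ≤ 2+i ∀i, a PF.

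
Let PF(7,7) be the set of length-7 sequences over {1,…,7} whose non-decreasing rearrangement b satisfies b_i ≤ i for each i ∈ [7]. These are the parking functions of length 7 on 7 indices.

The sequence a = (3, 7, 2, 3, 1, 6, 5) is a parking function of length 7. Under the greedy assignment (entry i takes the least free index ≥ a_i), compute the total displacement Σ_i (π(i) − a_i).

1

Σπ = 7·8/2 = 28 (π permutes [7]); Σa = 3+7+2+3+1+6+5 = 27; disp = 28−27 = 1.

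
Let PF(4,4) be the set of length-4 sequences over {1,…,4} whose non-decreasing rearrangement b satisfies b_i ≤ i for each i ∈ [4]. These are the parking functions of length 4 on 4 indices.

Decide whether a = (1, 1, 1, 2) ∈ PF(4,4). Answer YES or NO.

YES

Order a: b = (1, 1, 1, 2).
  b_1=1 ≤ 1
  b_2=1 ≤ 2
  b_3=1 ≤ 3
  b_4=2 ≤ 4
All bounds hold ⇒ YES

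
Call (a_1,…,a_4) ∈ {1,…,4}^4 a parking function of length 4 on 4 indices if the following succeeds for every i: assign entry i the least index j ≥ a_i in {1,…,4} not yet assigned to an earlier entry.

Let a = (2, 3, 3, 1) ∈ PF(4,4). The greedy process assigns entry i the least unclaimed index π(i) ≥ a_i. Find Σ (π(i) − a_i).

Σπ = 4·5/2 = 10 (π permutes [4]); Σa = 2+3+3+1 = 9; disp = 10−9 = 1.

1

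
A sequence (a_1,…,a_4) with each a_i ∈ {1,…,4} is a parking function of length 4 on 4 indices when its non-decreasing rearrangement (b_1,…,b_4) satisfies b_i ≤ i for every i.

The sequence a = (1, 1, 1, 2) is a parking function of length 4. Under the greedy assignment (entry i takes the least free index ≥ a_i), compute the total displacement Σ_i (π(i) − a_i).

Σπ(i) = 1+…+4 = 10; Σa = 1+1+1+2 = 5; disp = 10−5 = 5.

5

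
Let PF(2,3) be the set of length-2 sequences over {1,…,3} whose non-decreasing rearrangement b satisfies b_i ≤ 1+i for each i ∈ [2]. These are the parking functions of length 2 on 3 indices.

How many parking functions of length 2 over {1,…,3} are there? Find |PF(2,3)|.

8

Count = 2·4^1 = 2·4 = 8 (Pollak)
Example (1,2) → sorted (1,2): b_i ≤ 1+i ∀i, a PF.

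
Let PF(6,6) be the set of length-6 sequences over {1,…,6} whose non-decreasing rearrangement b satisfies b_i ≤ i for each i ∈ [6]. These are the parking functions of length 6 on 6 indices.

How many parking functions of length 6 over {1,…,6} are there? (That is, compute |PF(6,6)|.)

16807

|PF| = (6−6+1)·(6+1)^(6−1) = 1×16807 = 16807 [KW]
Example (1,4,3,2,1,2) → sorted (1,1,2,2,3,4): b_i ≤ i ∀i, a PF.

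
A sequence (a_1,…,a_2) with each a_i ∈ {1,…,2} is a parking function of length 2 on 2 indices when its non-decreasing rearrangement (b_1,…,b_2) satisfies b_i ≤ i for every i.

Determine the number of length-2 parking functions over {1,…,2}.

3

#PF = 1·3^1 = 1·3 = 3
Example (2,1) → sorted (1,2): b_i ≤ i ∀i, a PF.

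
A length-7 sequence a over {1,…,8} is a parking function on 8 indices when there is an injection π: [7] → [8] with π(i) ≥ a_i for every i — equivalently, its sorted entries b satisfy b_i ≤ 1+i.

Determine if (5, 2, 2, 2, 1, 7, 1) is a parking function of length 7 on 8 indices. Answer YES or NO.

YES

Order a: b = (1, 1, 2, 2, 2, 5, 7).
  b_1=1 ≤ 2
  b_2=1 ≤ 3
  b_3=2 ≤ 4
  b_4=2 ≤ 5
  b_5=2 ≤ 6
  b_6=5 ≤ 7
  b_7=7 ≤ 8
All bounds hold ⇒ YES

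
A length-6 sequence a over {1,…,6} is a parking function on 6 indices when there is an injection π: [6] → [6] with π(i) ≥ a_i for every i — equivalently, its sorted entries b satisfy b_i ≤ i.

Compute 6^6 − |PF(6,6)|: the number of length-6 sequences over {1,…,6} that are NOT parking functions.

Count = (7−6)·7^(6−1) = 1·16807 = 16807 (Pollak)
Check (4,6,3,3,6,4) → sorted (3,3,4,4,6,6): b_1=3>1, not a PF.
6^6 − 16807 = 46656 − 16807 = 29849

29849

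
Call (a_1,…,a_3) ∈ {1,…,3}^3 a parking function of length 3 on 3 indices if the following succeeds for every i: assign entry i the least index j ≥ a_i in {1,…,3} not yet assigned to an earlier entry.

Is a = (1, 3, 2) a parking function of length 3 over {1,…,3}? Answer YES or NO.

YES

Rearranged: b = (1, 2, 3).
  b_1=1 ≤ 1
  b_2=2 ≤ 2
  b_3=3 ≤ 3
All bounds hold ⇒ YES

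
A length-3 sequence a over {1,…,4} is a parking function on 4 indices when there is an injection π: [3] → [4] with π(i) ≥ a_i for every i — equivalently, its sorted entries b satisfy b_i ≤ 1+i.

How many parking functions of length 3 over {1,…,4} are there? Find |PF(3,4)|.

50

|PF(3,4)| = (4+1−3)·(4+1)^{3−1} = 2 · 25 = 50
Example (1,4,1) → sorted (1,1,4): b_i ≤ 1+i ∀i, a PF.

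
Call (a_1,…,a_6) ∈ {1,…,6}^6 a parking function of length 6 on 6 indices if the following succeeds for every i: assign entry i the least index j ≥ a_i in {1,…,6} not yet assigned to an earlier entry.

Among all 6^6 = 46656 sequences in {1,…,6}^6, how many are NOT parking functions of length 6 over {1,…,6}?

|PF| = (6+1−6)·(6+1)^{6−1} = 1×16807 = 16807 (Pollak)
Check (2,6,6,5,6,5) → sorted (2,5,5,6,6,6): b_1=2>1, not a PF.
So 46656 − 16807 = 29849 fail.

29849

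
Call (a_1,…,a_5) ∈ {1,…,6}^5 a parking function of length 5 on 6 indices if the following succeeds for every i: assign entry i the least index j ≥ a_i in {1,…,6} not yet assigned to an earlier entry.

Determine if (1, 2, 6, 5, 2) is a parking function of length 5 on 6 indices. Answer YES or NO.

Rearranged: b = (1, 2, 2, 5, 6).
  b_1=1 ≤ 2
  b_2=2 ≤ 3
  b_3=2 ≤ 4
  b_4=5 ≤ 5
  b_5=6 ≤ 6
All bounds hold ⇒ YES

YES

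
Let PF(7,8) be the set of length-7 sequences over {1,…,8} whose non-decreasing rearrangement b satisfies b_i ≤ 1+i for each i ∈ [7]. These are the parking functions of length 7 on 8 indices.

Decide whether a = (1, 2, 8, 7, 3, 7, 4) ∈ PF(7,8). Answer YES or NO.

Sorted: b = (1, 2, 3, 4, 7, 7, 8).
  b_1=1 ≤ 2
  b_2=2 ≤ 3
  b_3=3 ≤ 4
  b_4=4 ≤ 5
  b_5=7 > 6
  fails at i=5 ⇒ NO

NO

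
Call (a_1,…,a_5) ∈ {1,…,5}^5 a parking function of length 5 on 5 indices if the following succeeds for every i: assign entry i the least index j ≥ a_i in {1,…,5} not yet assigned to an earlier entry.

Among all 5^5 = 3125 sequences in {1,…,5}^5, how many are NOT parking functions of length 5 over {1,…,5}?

|PF(5,5)| = (5+1−5)·(5+1)^{5−1} = 1 · 1296 = 1296
Example (5,3,5,5,5) → sorted (3,5,5,5,5): b_1=3>1, not a PF.
Total 3125; non-PF = 3125−1296 = 1829

1829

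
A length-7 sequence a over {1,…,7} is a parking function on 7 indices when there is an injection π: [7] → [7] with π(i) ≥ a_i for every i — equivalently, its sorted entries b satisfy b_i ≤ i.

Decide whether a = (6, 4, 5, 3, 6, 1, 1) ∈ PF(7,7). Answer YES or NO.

Rearranged: b = (1, 1, 3, 4, 5, 6, 6).
  b_1=1 ≤ 1
  b_2=1 ≤ 2
  b_3=3 ≤ 3
  b_4=4 ≤ 4
  b_5=5 ≤ 5
  b_6=6 ≤ 6
  b_7=6 ≤ 7
All bounds hold ⇒ YES

YES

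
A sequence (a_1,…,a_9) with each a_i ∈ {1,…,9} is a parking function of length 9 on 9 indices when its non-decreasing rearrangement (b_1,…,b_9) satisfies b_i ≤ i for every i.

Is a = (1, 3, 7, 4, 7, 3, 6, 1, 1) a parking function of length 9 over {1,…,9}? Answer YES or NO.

YES

Sorted: b = (1, 1, 1, 3, 3, 4, 6, 7, 7).
  b_1=1 ≤ 1
  b_2=1 ≤ 2
  b_3=1 ≤ 3
  b_4=3 ≤ 4
  b_5=3 ≤ 5
  b_6=4 ≤ 6
  b_7=6 ≤ 7
  b_8=7 ≤ 8
  b_9=7 ≤ 9
All bounds hold ⇒ YES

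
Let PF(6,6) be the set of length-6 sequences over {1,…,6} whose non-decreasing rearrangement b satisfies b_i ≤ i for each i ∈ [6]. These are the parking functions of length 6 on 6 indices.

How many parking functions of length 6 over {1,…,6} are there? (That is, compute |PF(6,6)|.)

16807

|PF| = 1·7^5 = 1×16807 = 16807 (Pollak)
E.g. (3,1,6,1,1,4) → sorted (1,1,1,3,4,6): b_i ≤ i ∀i, a PF.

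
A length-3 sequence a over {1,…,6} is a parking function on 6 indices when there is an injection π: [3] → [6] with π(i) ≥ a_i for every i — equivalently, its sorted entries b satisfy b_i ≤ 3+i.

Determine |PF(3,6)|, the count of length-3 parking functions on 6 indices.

196

|PF(3,6)| = (6−3+1)·(6+1)^(3−1) = 4·49 = 196
One tuple (4,2,6) → sorted (2,4,6): b_i ≤ 3+i ∀i, a PF.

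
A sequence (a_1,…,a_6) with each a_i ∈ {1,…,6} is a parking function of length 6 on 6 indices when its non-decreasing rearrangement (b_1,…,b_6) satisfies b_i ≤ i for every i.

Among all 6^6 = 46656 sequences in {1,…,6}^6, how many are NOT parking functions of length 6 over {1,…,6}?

29849

#PF = (6+1−6)·(6+1)^{6−1} = 1×16807 = 16807 [KW]
Example (6,3,1,1,5,6) → sorted (1,1,3,5,6,6): b_4=5>4, not a PF.
Total 46656; non-PF = 46656−16807 = 29849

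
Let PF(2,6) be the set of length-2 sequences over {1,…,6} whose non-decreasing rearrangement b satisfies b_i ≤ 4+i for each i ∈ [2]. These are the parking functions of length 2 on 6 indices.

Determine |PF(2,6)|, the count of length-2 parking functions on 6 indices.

35

|PF(2,6)| = (6−2+1)·(6+1)^(2−1) = 5·7 = 35 (Konheim–Weiss)
One tuple (1,2) → sorted (1,2): b_i ≤ 4+i ∀i, a PF.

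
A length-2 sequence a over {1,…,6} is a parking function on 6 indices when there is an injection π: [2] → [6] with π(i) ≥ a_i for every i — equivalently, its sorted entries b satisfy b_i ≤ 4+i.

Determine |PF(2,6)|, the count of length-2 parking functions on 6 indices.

#PF = (6+1−2)·(6+1)^{2−1} = 5×7 = 35 [KW]
One tuple (2,4) → sorted (2,4): b_i ≤ 4+i ∀i, a PF.

35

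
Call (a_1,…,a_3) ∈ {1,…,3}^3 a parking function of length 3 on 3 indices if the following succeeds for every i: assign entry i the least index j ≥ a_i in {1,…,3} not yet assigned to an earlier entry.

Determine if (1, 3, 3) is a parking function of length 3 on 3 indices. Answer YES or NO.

Order a: b = (1, 3, 3).
  b_1=1 ≤ 1
  b_2=3 > 2
  fails at i=2 ⇒ NO

NO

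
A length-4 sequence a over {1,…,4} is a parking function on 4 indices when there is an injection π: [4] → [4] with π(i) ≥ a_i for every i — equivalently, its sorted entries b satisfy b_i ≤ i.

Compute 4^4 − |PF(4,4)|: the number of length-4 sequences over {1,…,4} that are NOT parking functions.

Count = (5−4)·5^(4−1) = 1·125 = 125 [KW]
Check (4,4,4,3) → sorted (3,4,4,4): b_1=3>1, not a PF.
4^4 − 125 = 256 − 125 = 131

131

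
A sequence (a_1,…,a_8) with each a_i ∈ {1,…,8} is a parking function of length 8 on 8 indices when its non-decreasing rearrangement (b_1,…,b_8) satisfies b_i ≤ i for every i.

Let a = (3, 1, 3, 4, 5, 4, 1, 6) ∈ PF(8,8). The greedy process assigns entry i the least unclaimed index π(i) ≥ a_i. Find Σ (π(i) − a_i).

9

Σπ(i) = 1+…+8 = 36; Σa = 3+1+3+4+5+4+1+6 = 27; disp = 36−27 = 9.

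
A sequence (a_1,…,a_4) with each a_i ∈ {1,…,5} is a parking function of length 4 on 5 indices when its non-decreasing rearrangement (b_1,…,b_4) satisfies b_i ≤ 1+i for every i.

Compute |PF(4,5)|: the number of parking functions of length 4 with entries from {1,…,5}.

|PF(4,5)| = (5−4+1)·(5+1)^(4−1) = 2·216 = 432 (Konheim–Weiss)
E.g. (2,1,4,4) → sorted (1,2,4,4): b_i ≤ 1+i ∀i, a PF.

432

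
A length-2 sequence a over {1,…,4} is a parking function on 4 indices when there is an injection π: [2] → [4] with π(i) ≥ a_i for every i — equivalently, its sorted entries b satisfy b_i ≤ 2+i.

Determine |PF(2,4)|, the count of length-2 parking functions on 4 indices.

15

Count = (5−2)·5^(2−1) = 3×5 = 15 [KW]
Check (2,1) → sorted (1,2): b_i ≤ 2+i ∀i, a PF.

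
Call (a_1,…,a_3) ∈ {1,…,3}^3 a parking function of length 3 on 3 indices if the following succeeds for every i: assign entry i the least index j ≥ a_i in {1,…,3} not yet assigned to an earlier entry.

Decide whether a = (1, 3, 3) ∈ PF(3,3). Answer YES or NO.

NO

Rearranged: b = (1, 3, 3).
  b_1=1 ≤ 1
  b_2=3 > 2
  fails at i=2 ⇒ NO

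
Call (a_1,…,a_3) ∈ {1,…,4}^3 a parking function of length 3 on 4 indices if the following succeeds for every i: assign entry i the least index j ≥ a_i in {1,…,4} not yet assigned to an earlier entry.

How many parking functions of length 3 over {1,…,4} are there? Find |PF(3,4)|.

|PF(3,4)| = (4−3+1)·(4+1)^(3−1) = 2 · 25 = 50 (Konheim–Weiss)
Example (3,3,2) → sorted (2,3,3): b_i ≤ 1+i ∀i, a PF.

50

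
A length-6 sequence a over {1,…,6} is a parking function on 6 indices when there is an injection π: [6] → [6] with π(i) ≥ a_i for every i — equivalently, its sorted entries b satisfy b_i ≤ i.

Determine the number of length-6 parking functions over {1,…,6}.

16807

|PF| = 1·7^5 = 1×16807 = 16807 (Pollak)
E.g. (4,2,4,5,3,1) → sorted (1,2,3,4,4,5): b_i ≤ i ∀i, a PF.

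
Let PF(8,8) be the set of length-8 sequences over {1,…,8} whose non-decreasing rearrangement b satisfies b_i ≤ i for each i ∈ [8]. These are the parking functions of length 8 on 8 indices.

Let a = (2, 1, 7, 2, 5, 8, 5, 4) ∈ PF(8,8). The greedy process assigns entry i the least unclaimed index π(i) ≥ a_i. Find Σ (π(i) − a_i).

Σπ(i) = 1+…+8 = 36; Σa = 2+1+7+2+5+8+5+4 = 34; disp = 36−34 = 2.

2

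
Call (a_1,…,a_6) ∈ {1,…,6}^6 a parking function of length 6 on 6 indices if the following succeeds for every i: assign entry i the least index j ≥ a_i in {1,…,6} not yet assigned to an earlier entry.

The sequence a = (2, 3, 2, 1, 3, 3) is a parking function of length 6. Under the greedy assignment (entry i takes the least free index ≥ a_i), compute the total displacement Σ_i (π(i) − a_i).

Σπ = 6·7/2 = 21 (π permutes [6]); Σa = 2+3+2+1+3+3 = 14; disp = 21−14 = 7.

7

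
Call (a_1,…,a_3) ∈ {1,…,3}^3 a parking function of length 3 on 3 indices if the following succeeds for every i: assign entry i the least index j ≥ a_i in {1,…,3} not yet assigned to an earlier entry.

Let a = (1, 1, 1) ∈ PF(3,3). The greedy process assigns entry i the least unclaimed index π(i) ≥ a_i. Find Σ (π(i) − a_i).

3

Σπ = 3·4/2 = 6 (π permutes [3]); Σa = 1+1+1 = 3; disp = 6−3 = 3.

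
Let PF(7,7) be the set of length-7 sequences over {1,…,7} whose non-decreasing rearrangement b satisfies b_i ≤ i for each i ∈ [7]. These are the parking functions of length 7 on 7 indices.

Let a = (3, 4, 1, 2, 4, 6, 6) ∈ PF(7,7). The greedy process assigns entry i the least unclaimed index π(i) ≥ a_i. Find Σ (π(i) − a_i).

Σπ(i) = 1+…+7 = 28; Σa = 3+4+1+2+4+6+6 = 26; disp = 28−26 = 2.

2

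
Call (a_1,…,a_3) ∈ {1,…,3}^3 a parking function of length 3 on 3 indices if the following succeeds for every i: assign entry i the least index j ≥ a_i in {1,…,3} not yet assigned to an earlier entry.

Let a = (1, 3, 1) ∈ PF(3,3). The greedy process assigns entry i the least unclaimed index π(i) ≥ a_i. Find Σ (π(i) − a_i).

Σπ(i) = 1+…+3 = 6; Σa = 1+3+1 = 5; disp = 6−5 = 1.

1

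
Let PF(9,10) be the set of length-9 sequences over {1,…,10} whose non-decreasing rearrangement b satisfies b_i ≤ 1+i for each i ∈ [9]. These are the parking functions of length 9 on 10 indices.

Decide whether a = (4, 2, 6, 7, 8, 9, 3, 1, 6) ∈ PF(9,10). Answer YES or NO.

YES

Order a: b = (1, 2, 3, 4, 6, 6, 7, 8, 9).
  b_1=1 ≤ 2
  b_2=2 ≤ 3
  b_3=3 ≤ 4
  b_4=4 ≤ 5
  b_5=6 ≤ 6
  b_6=6 ≤ 7
  b_7=7 ≤ 8
  b_8=8 ≤ 9
  b_9=9 ≤ 10
All bounds hold ⇒ YES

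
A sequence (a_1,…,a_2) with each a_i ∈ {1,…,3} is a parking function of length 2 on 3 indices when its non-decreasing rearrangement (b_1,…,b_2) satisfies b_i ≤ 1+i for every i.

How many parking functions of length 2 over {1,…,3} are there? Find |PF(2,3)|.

#PF = (3+1−2)·(3+1)^{2−1} = 2 · 4 = 8
Check (3,2) → sorted (2,3): b_i ≤ 1+i ∀i, a PF.

8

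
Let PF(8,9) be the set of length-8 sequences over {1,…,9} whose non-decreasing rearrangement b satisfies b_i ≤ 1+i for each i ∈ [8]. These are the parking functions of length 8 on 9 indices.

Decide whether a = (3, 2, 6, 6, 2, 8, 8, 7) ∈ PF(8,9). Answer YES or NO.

Order a: b = (2, 2, 3, 6, 6, 7, 8, 8).
  b_1=2 ≤ 2
  b_2=2 ≤ 3
  b_3=3 ≤ 4
  b_4=6 > 5
  fails at i=4 ⇒ NO

NO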